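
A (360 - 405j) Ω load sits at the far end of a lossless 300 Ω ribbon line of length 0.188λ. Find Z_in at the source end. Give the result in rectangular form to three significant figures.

βl = 2π × 0.188 = 67.7°
tan(βl) = tan(67.7°) = 2.44
Z_in = Z_0·(Z_L + jZ_0·tanβl)/(Z_0 + jZ_L·tanβl)
     = 300·(360 + j326)/(1290 + j877)

Z_in ≈ 92.7 + j12.8 Ω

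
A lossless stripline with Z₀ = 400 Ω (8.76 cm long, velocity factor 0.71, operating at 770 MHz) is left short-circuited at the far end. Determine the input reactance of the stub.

λ = v/f = 0.71·c / 770 MHz = 0.277 m
βl = 2π·l/λ = 2π × 0.317 = 114°
tan(βl) = -2.25
For a short-circuited stub, Z_in = jZ_0·tan(βl)

X_in ≈ -898 Ω (capacitive)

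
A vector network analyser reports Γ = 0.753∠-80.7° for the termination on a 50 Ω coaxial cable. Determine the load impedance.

Z_L ≈ 16.4 − j56.1 Ω

Z_L = Z_0·(1 + Γ)/(1 − Γ) = 50·(1.12 − j0.743)/(0.878 + j0.743)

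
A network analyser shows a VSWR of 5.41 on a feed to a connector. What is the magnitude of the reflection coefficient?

|Γ| ≈ 0.688

|Γ| = (S − 1)/(S + 1) = (5.41 − 1)/(5.41 + 1) = 4.41/6.41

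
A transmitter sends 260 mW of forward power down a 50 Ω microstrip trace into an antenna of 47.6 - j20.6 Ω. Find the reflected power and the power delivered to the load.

|Γ| = |(-2.4 − j20.6)/(97.6 − j20.6)| = 0.208
|Γ|² = 0.0432
P_refl = |Γ|²·P_inc = 11.2 mW, P_del = (1 − |Γ|²)·P_inc = 249 mW

P_reflected ≈ 11.2 mW; P_delivered ≈ 249 mW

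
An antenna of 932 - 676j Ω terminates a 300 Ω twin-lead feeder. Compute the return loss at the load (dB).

Γ = (632 − j676)/(1232 − j676), |Γ| = 0.659
RL = −20·log₁₀|Γ| = −20·log₁₀(0.659)

RL ≈ 3.63 dB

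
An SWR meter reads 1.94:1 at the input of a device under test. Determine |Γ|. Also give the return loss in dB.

|Γ| = (S − 1)/(S + 1) = (1.94 − 1)/(1.94 + 1) = 0.94/2.94
RL = −20·log₁₀|Γ| = −20·log₁₀(0.32)

|Γ| ≈ 0.32; return loss ≈ 9.9 dB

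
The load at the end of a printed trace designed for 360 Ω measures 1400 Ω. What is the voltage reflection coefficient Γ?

Γ = 0.591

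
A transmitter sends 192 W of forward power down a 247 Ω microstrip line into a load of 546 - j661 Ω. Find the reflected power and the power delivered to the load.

P_reflected ≈ 94.8 W; P_delivered ≈ 97.2 W

|Γ| = |(299 − j661)/(793 − j661)| = 0.703
|Γ|² = 0.494
P_refl = |Γ|²·P_inc = 94.8 W, P_del = (1 − |Γ|²)·P_inc = 97.2 W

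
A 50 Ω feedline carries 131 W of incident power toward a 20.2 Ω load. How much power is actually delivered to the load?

P_delivered ≈ 107 W

Γ = (20.2 − 50)/(20.2 + 50) = -0.425
|Γ|² = 0.18
P_refl = |Γ|²·P_inc = 23.6 W, P_del = (1 − |Γ|²)·P_inc = 107 W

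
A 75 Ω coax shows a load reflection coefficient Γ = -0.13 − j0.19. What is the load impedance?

Z_L ≈ 54.1 − j21.7 Ω

Z_L = Z_0·(1 + Γ)/(1 − Γ) = 75·(0.87 − j0.19)/(1.13 + j0.19)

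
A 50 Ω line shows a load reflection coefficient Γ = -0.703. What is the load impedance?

Z_L = Z_0·(1 + Γ)/(1 − Γ) = 50·(0.297)/(1.7)

Z_L ≈ 8.72 Ω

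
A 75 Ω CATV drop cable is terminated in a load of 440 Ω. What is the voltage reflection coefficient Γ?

Γ = (Z_L − Z_0)/(Z_L + Z_0) = (440 − 75)/(440 + 75) = 365/515

Γ = 0.709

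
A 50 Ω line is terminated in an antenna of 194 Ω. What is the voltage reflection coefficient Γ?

Γ = (Z_L − Z_0)/(Z_L + Z_0) = (194 − 50)/(194 + 50) = 144/244

Γ = 0.59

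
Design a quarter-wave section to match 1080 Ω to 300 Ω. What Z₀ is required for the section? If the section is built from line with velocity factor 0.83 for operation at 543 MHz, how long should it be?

Z_qwt = √(Z_0·R_L) = √(300 × 1080) = √324000
λ = 0.83·c/f = 0.459 m, so l = λ/4 = 0.115 m

Z_qwt ≈ 569 Ω; length ≈ 11.5 cm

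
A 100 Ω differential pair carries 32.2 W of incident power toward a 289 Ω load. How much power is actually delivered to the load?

P_delivered ≈ 24.6 W

Γ = (289 − 100)/(289 + 100) = 0.486
|Γ|² = 0.236
P_refl = |Γ|²·P_inc = 7.6 W, P_del = (1 − |Γ|²)·P_inc = 24.6 W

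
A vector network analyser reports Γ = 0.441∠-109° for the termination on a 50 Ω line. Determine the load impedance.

Z_L = Z_0·(1 + Γ)/(1 − Γ) = 50·(0.856 − j0.417)/(1.14 + j0.417)

Z_L ≈ 27.2 − j28.1 Ω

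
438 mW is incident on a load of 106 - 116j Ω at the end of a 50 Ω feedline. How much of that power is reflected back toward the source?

|Γ| = |(56 − j116)/(156 − j116)| = 0.663
|Γ|² = 0.439
P_refl = |Γ|²·P_inc = 192 mW, P_del = (1 − |Γ|²)·P_inc = 246 mW

P_reflected ≈ 192 mW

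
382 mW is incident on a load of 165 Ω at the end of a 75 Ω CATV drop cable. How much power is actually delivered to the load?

Γ = (165 − 75)/(165 + 75) = 0.375
|Γ|² = 0.141
P_refl = |Γ|²·P_inc = 53.7 mW, P_del = (1 − |Γ|²)·P_inc = 328 mW

P_delivered ≈ 328 mW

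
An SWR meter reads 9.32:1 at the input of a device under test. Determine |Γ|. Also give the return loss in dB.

|Γ| ≈ 0.806; return loss ≈ 1.87 dB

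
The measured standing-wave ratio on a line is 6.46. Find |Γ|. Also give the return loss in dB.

|Γ| ≈ 0.732; return loss ≈ 2.71 dB

|Γ| = (S − 1)/(S + 1) = (6.46 − 1)/(6.46 + 1) = 5.46/7.46
RL = −20·log₁₀|Γ| = −20·log₁₀(0.732)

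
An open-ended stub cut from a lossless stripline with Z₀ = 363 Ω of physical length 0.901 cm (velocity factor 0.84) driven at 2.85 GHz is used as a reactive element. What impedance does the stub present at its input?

λ = v/f = 0.84·c / 2.85 GHz = 0.0884 m
βl = 2π·l/λ = 2π × 0.102 = 36.7°
tan(βl) = 0.745
For an open-ended stub, Z_in = −jZ_0·cot(βl) = −jZ_0/tan(βl)

Z_in ≈ −j487 Ω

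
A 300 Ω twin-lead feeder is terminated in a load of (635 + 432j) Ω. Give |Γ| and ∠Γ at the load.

Γ = (Z_L − Z_0)/(Z_L + Z_0) = (335 + j432)/(935 + j432)
|Γ| = 547/1030 = 0.531

Γ ≈ 0.531 ∠ 27.4°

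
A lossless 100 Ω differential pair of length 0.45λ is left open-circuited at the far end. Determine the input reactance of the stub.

βl = 2π × 0.45 = 162°
tan(βl) = -0.325
For an open-circuited stub, Z_in = −jZ_0·cot(βl) = −jZ_0/tan(βl)

X_in ≈ 308 Ω (inductive)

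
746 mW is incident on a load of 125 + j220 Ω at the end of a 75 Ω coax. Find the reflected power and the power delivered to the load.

P_reflected ≈ 430 mW; P_delivered ≈ 316 mW

|Γ| = |(50 + j220)/(200 + j220)| = 0.759
|Γ|² = 0.576
P_refl = |Γ|²·P_inc = 430 mW, P_del = (1 − |Γ|²)·P_inc = 316 mW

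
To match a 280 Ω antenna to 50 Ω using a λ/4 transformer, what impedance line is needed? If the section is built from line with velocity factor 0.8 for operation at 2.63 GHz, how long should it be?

Z_qwt = √(Z_0·R_L) = √(50 × 280) = √14000
λ = 0.8·c/f = 0.0913 m, so l = λ/4 = 0.0228 m

Z_qwt ≈ 118 Ω; length ≈ 2.28 cm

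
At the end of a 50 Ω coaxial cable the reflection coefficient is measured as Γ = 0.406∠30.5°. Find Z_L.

Z_L ≈ 89.8 + j44.3 Ω

Z_L = Z_0·(1 + Γ)/(1 − Γ) = 50·(1.35 + j0.206)/(0.65 − j0.206)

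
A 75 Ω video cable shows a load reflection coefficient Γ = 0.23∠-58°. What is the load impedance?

Z_L ≈ 87.8 − j36.2 Ω

Z_L = Z_0·(1 + Γ)/(1 − Γ) = 75·(1.12 − j0.195)/(0.878 + j0.195)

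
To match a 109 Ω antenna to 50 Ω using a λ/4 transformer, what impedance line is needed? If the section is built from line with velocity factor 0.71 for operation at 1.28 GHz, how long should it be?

Z_qwt ≈ 73.8 Ω; length ≈ 4.16 cm

Z_qwt = √(Z_0·R_L) = √(50 × 109) = √5450
λ = 0.71·c/f = 0.166 m, so l = λ/4 = 0.0416 m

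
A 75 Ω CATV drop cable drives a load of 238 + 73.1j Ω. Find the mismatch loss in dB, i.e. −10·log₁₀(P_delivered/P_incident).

mismatch loss ≈ 1.6 dB

Γ = (163 + j73.1)/(313 + j73.1), |Γ| = 0.556
|Γ|² = 0.309, so P_del/P_inc = 1 − |Γ|² = 0.691
ML = −10·log₁₀(1 − |Γ|²)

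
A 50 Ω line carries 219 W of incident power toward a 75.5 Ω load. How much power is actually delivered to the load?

P_delivered ≈ 210 W

Γ = (75.5 − 50)/(75.5 + 50) = 0.203
|Γ|² = 0.0413
P_refl = |Γ|²·P_inc = 9.04 W, P_del = (1 − |Γ|²)·P_inc = 210 W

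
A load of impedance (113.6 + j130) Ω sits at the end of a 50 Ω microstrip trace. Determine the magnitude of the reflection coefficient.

|Γ| ≈ 0.693

Γ = (Z_L − Z_0)/(Z_L + Z_0) = (63.6 + j130)/(163.6 + j130)
|Γ| = 145/209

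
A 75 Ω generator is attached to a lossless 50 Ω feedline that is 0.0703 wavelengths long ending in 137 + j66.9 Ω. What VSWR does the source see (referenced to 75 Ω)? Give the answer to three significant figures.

VSWR ≈ 2.57

βl = 2π × 0.0703 = 25.3°
tan(βl) = 0.473
Z_in = Z_0·(Z_L + jZ_0·tanβl)/(Z_0 + jZ_L·tanβl) = 92.4 − j79.5 Ω
Γ_s = (Z_in − Z_s)/(Z_in + Z_s) = (17.4 − j79.5)/(167 − j79.5), |Γ_s| = 0.439
VSWR = (1 + |Γ_s|)/(1 − |Γ_s|)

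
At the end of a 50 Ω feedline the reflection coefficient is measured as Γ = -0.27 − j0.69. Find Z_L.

Z_L ≈ 10.8 − j33 Ω

Z_L = Z_0·(1 + Γ)/(1 − Γ) = 50·(0.73 − j0.69)/(1.27 + j0.69)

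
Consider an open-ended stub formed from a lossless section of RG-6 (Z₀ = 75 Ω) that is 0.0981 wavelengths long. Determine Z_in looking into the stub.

Z_in ≈ −j106 Ω

βl = 2π × 0.0981 = 35.3°
tan(βl) = 0.708
For an open-ended stub, Z_in = −jZ_0·cot(βl) = −jZ_0/tan(βl)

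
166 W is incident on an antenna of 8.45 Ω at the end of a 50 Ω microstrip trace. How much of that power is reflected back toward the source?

Γ = (8.45 − 50)/(8.45 + 50) = -0.711
|Γ|² = 0.505
P_refl = |Γ|²·P_inc = 83.9 W, P_del = (1 − |Γ|²)·P_inc = 82.1 W

P_reflected ≈ 83.9 W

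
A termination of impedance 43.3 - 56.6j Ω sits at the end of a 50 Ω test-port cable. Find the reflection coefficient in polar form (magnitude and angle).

Γ = (Z_L − Z_0)/(Z_L + Z_0) = (-6.7 − j56.6)/(93.3 − j56.6)
|Γ| = 57/109 = 0.522

Γ ≈ 0.522 ∠ -65.5°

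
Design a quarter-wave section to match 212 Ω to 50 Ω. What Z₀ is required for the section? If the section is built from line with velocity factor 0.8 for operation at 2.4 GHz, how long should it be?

Z_qwt ≈ 103 Ω; length ≈ 2.5 cm

Z_qwt = √(Z_0·R_L) = √(50 × 212) = √10600
λ = 0.8·c/f = 0.1 m, so l = λ/4 = 0.025 m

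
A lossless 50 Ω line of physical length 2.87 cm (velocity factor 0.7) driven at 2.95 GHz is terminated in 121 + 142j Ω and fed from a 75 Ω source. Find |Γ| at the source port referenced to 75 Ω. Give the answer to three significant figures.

λ = v/f = 0.7·c / 2.95 GHz = 0.0712 m
βl = 2π·l/λ = 2π × 0.403 = 145°
tan(βl) = -0.697
Z_in = Z_0·(Z_L + jZ_0·tanβl)/(Z_0 + jZ_L·tanβl) = 15.3 + j44.7 Ω
Γ_s = (Z_in − Z_s)/(Z_in + Z_s) = (-59.7 + j44.7)/(90.3 + j44.7), |Γ_s| = 0.739

|Γ| ≈ 0.739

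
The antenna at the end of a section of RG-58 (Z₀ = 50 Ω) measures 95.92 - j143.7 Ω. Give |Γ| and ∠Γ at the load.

Γ = (Z_L − Z_0)/(Z_L + Z_0) = (45.92 − j143.7)/(145.9 − j143.7)
|Γ| = 151/205 = 0.737

Γ ≈ 0.737 ∠ -27.7°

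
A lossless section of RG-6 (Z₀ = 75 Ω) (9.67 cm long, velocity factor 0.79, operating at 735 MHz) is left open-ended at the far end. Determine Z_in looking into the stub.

Z_in ≈ +j24.3 Ω

λ = v/f = 0.79·c / 735 MHz = 0.322 m
βl = 2π·l/λ = 2π × 0.3 = 108°
tan(βl) = -3.08
For an open-ended stub, Z_in = −jZ_0·cot(βl) = −jZ_0/tan(βl)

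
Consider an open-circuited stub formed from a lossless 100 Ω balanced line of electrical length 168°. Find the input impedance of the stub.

Z_in ≈ +j470 Ω

tan(βl) = -0.213
For an open-circuited stub, Z_in = −jZ_0·cot(βl) = −jZ_0/tan(βl)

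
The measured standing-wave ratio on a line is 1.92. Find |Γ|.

|Γ| = (S − 1)/(S + 1) = (1.92 − 1)/(1.92 + 1) = 0.92/2.92

|Γ| ≈ 0.315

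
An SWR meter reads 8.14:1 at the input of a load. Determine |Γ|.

|Γ| ≈ 0.781

|Γ| = (S − 1)/(S + 1) = (8.14 − 1)/(8.14 + 1) = 7.14/9.14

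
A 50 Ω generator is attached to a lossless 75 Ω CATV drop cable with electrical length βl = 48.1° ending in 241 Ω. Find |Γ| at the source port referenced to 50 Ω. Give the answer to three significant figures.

|Γ| ≈ 0.545

tan(βl) = 1.11
Z_in = Z_0·(Z_L + jZ_0·tanβl)/(Z_0 + jZ_L·tanβl) = 39.1 − j56.4 Ω
Γ_s = (Z_in − Z_s)/(Z_in + Z_s) = (-10.9 − j56.4)/(89.1 − j56.4), |Γ_s| = 0.545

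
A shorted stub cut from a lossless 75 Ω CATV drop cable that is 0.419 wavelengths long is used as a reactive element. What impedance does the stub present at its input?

βl = 2π × 0.419 = 151°
tan(βl) = -0.558
For a shorted stub, Z_in = jZ_0·tan(βl)

Z_in ≈ −j41.8 Ω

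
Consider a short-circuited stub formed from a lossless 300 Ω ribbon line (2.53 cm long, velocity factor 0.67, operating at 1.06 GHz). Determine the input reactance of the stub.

λ = v/f = 0.67·c / 1.06 GHz = 0.19 m
βl = 2π·l/λ = 2π × 0.133 = 48°
tan(βl) = 1.11
For a short-circuited stub, Z_in = jZ_0·tan(βl)

X_in ≈ 334 Ω (inductive)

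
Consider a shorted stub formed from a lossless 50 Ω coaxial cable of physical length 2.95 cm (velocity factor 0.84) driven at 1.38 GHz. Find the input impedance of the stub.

Z_in ≈ +j80.5 Ω

λ = v/f = 0.84·c / 1.38 GHz = 0.183 m
βl = 2π·l/λ = 2π × 0.162 = 58.2°
tan(βl) = 1.61
For a shorted stub, Z_in = jZ_0·tan(βl)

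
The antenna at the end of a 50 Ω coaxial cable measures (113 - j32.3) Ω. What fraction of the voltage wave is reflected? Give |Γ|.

|Γ| ≈ 0.426

Γ = (Z_L − Z_0)/(Z_L + Z_0) = (63 − j32.3)/(163 − j32.3)
|Γ| = 70.8/166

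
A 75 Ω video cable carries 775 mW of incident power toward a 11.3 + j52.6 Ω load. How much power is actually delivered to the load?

|Γ| = |(-63.7 + j52.6)/(86.3 + j52.6)| = 0.817
|Γ|² = 0.668
P_refl = |Γ|²·P_inc = 518 mW, P_del = (1 − |Γ|²)·P_inc = 257 mW

P_delivered ≈ 257 mW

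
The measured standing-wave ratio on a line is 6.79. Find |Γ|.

|Γ| = (S − 1)/(S + 1) = (6.79 − 1)/(6.79 + 1) = 5.79/7.79

|Γ| ≈ 0.743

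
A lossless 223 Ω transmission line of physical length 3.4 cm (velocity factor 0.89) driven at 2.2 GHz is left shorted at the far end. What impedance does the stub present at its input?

Z_in ≈ −j1160 Ω

λ = v/f = 0.89·c / 2.2 GHz = 0.121 m
βl = 2π·l/λ = 2π × 0.28 = 101°
tan(βl) = -5.22
For a shorted stub, Z_in = jZ_0·tan(βl)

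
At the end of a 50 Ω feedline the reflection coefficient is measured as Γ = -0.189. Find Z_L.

Z_L = Z_0·(1 + Γ)/(1 − Γ) = 50·(0.811)/(1.19)

Z_L ≈ 34.1 Ω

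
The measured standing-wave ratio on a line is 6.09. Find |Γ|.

|Γ| ≈ 0.718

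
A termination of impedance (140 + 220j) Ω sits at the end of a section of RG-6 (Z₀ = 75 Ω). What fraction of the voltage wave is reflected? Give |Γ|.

Γ = (Z_L − Z_0)/(Z_L + Z_0) = (65 + j220)/(215 + j220)
|Γ| = 229/308

|Γ| ≈ 0.746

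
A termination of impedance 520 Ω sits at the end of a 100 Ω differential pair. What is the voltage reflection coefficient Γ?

Γ = 0.677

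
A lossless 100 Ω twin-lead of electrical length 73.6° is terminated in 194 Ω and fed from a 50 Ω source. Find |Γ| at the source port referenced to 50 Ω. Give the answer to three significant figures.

tan(βl) = 3.4
Z_in = Z_0·(Z_L + jZ_0·tanβl)/(Z_0 + jZ_L·tanβl) = 54.8 − j21.1 Ω
Γ_s = (Z_in − Z_s)/(Z_in + Z_s) = (4.75 − j21.1)/(105 − j21.1), |Γ_s| = 0.203

|Γ| ≈ 0.203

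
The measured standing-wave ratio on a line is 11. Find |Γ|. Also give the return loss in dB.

|Γ| ≈ 0.833; return loss ≈ 1.58 dB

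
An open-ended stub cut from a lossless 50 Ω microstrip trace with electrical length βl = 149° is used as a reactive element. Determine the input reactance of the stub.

X_in ≈ 83.2 Ω (inductive)

tan(βl) = -0.601
For an open-ended stub, Z_in = −jZ_0·cot(βl) = −jZ_0/tan(βl)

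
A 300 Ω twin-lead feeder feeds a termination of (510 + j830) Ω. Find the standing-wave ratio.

VSWR ≈ 6.64

Γ = (Z_L − Z_0)/(Z_L + Z_0) = (210 + j830)/(810 + j830)
|Γ| = 856/1160 = 0.738
VSWR = (1 + |Γ|)/(1 − |Γ|) = 1.74/0.262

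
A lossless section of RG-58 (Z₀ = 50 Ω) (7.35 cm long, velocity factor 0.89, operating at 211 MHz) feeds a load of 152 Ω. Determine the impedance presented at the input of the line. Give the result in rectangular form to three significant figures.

Z_in ≈ 74.2 − j67 Ω

λ = v/f = 0.89·c / 211 MHz = 1.27 m
βl = 2π·l/λ = 2π × 0.0581 = 20.9°
tan(βl) = tan(20.9°) = 0.382
Z_in = Z_0·(Z_L + jZ_0·tanβl)/(Z_0 + jZ_L·tanβl)
     = 50·(152 + j19.1)/(50 + j58.1)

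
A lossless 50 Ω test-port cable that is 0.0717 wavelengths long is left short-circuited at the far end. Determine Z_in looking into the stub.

Z_in ≈ +j24.2 Ω

βl = 2π × 0.0717 = 25.8°
tan(βl) = 0.484
For a short-circuited stub, Z_in = jZ_0·tan(βl)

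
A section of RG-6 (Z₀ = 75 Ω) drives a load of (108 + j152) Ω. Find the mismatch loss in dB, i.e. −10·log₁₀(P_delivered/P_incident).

Γ = (33 + j152)/(183 + j152), |Γ| = 0.654
|Γ|² = 0.427, so P_del/P_inc = 1 − |Γ|² = 0.573
ML = −10·log₁₀(1 − |Γ|²)

mismatch loss ≈ 2.42 dB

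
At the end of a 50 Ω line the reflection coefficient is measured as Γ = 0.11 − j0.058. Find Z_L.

Z_L ≈ 61.9 − j7.29 Ω

Z_L = Z_0·(1 + Γ)/(1 − Γ) = 50·(1.11 − j0.058)/(0.89 + j0.058)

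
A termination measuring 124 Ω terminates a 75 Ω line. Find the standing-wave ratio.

VSWR ≈ 1.65

For a purely resistive load, VSWR = R_L/Z_0 or Z_0/R_L (whichever > 1) = 124/75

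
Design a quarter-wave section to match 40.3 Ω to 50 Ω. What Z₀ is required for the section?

Z_qwt ≈ 44.9 Ω

Z_qwt = √(Z_0·R_L) = √(50 × 40.3) = √2015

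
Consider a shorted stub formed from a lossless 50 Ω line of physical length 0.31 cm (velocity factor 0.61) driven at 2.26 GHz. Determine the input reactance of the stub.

X_in ≈ 12.3 Ω (inductive)

λ = v/f = 0.61·c / 2.26 GHz = 0.081 m
βl = 2π·l/λ = 2π × 0.0383 = 13.8°
tan(βl) = 0.245
For a shorted stub, Z_in = jZ_0·tan(βl)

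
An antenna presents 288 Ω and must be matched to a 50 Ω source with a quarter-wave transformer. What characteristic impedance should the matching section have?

Z_qwt ≈ 120 Ω

Z_qwt = √(Z_0·R_L) = √(50 × 288) = √14400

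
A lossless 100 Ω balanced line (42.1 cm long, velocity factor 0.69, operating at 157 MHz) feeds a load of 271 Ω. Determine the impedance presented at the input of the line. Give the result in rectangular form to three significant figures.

Z_in ≈ 43.6 + j39 Ω

λ = v/f = 0.69·c / 157 MHz = 1.32 m
βl = 2π·l/λ = 2π × 0.319 = 115°
tan(βl) = tan(115°) = -2.15
Z_in = Z_0·(Z_L + jZ_0·tanβl)/(Z_0 + jZ_L·tanβl)
     = 100·(271 − j215)/(100 − j582)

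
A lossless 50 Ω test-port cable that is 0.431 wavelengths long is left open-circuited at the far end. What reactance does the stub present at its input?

X_in ≈ 108 Ω (inductive)

βl = 2π × 0.431 = 155°
tan(βl) = -0.463
For an open-circuited stub, Z_in = −jZ_0·cot(βl) = −jZ_0/tan(βl)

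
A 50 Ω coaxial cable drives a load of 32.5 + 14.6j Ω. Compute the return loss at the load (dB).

RL ≈ 11.3 dB

Γ = (-17.5 + j14.6)/(82.5 + j14.6), |Γ| = 0.272
RL = −20·log₁₀|Γ| = −20·log₁₀(0.272)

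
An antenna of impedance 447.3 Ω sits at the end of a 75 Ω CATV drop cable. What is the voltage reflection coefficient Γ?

Γ = 0.713

Γ = (Z_L − Z_0)/(Z_L + Z_0) = (447.3 − 75)/(447.3 + 75) = 372.3/522.3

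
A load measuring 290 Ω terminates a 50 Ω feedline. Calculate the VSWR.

VSWR ≈ 5.8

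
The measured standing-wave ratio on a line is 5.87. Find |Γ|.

|Γ| ≈ 0.709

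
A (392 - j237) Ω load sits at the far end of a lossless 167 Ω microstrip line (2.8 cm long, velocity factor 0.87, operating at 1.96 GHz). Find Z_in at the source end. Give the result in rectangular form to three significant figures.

λ = v/f = 0.87·c / 1.96 GHz = 0.133 m
βl = 2π·l/λ = 2π × 0.21 = 75.7°
tan(βl) = tan(75.7°) = 3.92
Z_in = Z_0·(Z_L + jZ_0·tanβl)/(Z_0 + jZ_L·tanβl)
     = 167·(392 + j418)/(1100 + j1540)

Z_in ≈ 50.2 − j6.76 Ω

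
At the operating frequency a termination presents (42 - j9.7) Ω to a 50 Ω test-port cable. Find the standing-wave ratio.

Γ = (Z_L − Z_0)/(Z_L + Z_0) = (-8 − j9.7)/(92 − j9.7)
|Γ| = 12.6/92.5 = 0.136
VSWR = (1 + |Γ|)/(1 − |Γ|) = 1.14/0.864

VSWR ≈ 1.31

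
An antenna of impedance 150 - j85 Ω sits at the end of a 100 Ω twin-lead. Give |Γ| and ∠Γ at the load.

Γ = (Z_L − Z_0)/(Z_L + Z_0) = (50 − j85)/(250 − j85)
|Γ| = 98.6/264 = 0.373

Γ ≈ 0.373 ∠ -40.8°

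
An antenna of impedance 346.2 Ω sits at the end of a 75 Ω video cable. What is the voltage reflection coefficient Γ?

Γ = 0.644

Γ = (Z_L − Z_0)/(Z_L + Z_0) = (346.2 − 75)/(346.2 + 75) = 271.2/421.2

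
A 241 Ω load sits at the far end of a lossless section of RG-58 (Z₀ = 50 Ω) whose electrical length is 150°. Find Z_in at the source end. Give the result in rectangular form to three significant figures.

tan(βl) = tan(150°) = -0.577
Z_in = Z_0·(Z_L + jZ_0·tanβl)/(Z_0 + jZ_L·tanβl)
     = 50·(241 − j28.9)/(50 − j139)

Z_in ≈ 36.7 + j73.4 Ω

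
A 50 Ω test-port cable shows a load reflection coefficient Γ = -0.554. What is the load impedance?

Z_L ≈ 14.4 Ω

Z_L = Z_0·(1 + Γ)/(1 − Γ) = 50·(0.446)/(1.55)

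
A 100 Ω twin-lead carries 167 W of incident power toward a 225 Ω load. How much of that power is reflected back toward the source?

P_reflected ≈ 24.7 W

Γ = (225 − 100)/(225 + 100) = 0.385
|Γ|² = 0.148
P_refl = |Γ|²·P_inc = 24.7 W, P_del = (1 − |Γ|²)·P_inc = 142 W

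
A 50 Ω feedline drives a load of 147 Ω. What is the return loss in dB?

Γ = (147 − 50)/(147 + 50) = 0.492
RL = −20·log₁₀|Γ| = −20·log₁₀(0.492)

RL ≈ 6.15 dB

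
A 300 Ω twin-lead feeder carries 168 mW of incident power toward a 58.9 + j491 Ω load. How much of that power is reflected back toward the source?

P_reflected ≈ 136 mW

|Γ| = |(-241.1 + j491)/(358.9 + j491)| = 0.899
|Γ|² = 0.809
P_refl = |Γ|²·P_inc = 136 mW, P_del = (1 − |Γ|²)·P_inc = 32.1 mW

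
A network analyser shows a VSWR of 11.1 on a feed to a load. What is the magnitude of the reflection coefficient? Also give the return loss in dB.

|Γ| ≈ 0.835; return loss ≈ 1.57 dB

|Γ| = (S − 1)/(S + 1) = (11.1 − 1)/(11.1 + 1) = 10.1/12.1
RL = −20·log₁₀|Γ| = −20·log₁₀(0.835)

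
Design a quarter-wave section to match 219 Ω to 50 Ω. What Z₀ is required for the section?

Z_qwt ≈ 105 Ω

Z_qwt = √(Z_0·R_L) = √(50 × 219) = √10950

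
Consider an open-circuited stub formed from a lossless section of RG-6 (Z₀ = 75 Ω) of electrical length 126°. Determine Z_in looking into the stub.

Z_in ≈ +j54.5 Ω

tan(βl) = -1.38
For an open-circuited stub, Z_in = −jZ_0·cot(βl) = −jZ_0/tan(βl)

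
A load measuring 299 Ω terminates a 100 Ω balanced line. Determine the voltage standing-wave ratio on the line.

VSWR ≈ 2.99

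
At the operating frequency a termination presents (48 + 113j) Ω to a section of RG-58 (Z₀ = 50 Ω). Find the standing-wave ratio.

VSWR ≈ 7.18

Γ = (Z_L − Z_0)/(Z_L + Z_0) = (-2 + j113)/(98 + j113)
|Γ| = 113/150 = 0.756
VSWR = (1 + |Γ|)/(1 − |Γ|) = 1.76/0.244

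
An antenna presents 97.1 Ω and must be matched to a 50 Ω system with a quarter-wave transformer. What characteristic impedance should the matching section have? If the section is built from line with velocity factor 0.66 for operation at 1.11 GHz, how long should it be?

Z_qwt ≈ 69.7 Ω; length ≈ 4.46 cm

Z_qwt = √(Z_0·R_L) = √(50 × 97.1) = √4855
λ = 0.66·c/f = 0.178 m, so l = λ/4 = 0.0446 m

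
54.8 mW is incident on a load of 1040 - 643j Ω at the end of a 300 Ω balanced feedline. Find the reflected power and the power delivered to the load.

|Γ| = |(740 − j643)/(1340 − j643)| = 0.66
|Γ|² = 0.435
P_refl = |Γ|²·P_inc = 23.8 mW, P_del = (1 − |Γ|²)·P_inc = 31 mW

P_reflected ≈ 23.8 mW; P_delivered ≈ 31 mW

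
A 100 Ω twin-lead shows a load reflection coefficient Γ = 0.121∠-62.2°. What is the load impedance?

Z_L ≈ 109 − j23.7 Ω

Z_L = Z_0·(1 + Γ)/(1 − Γ) = 100·(1.06 − j0.107)/(0.944 + j0.107)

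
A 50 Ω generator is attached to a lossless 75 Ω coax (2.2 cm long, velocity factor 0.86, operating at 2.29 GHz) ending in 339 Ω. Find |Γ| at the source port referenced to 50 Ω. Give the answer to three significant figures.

|Γ| ≈ 0.552

λ = v/f = 0.86·c / 2.29 GHz = 0.113 m
βl = 2π·l/λ = 2π × 0.195 = 70.3°
tan(βl) = 2.79
Z_in = Z_0·(Z_L + jZ_0·tanβl)/(Z_0 + jZ_L·tanβl) = 18.6 − j25.4 Ω
Γ_s = (Z_in − Z_s)/(Z_in + Z_s) = (-31.4 − j25.4)/(68.6 − j25.4), |Γ_s| = 0.552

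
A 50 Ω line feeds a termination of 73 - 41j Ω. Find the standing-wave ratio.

VSWR ≈ 2.14

Γ = (Z_L − Z_0)/(Z_L + Z_0) = (23 − j41)/(123 − j41)
|Γ| = 47/130 = 0.363
VSWR = (1 + |Γ|)/(1 − |Γ|) = 1.36/0.637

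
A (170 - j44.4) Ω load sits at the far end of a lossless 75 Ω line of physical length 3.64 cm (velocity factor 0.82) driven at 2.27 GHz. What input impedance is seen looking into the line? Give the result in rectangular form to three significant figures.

Z_in ≈ 45 + j44.8 Ω

λ = v/f = 0.82·c / 2.27 GHz = 0.108 m
βl = 2π·l/λ = 2π × 0.336 = 121°
tan(βl) = tan(121°) = -1.67
Z_in = Z_0·(Z_L + jZ_0·tanβl)/(Z_0 + jZ_L·tanβl)
     = 75·(170 − j170)/(0.869 − j284)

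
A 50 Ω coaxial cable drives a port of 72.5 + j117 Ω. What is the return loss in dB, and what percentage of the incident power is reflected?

Γ = (22.5 + j117)/(122.5 + j117), |Γ| = 0.703
RL = −20·log₁₀(0.703) = 3.06 dB
P_refl/P_inc = |Γ|² = 0.495

RL ≈ 3.06 dB; 49.5% of incident power reflected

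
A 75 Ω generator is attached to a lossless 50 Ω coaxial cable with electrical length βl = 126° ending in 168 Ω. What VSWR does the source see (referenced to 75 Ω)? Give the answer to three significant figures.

VSWR ≈ 4.11

tan(βl) = -1.38
Z_in = Z_0·(Z_L + jZ_0·tanβl)/(Z_0 + jZ_L·tanβl) = 21.7 + j31.6 Ω
Γ_s = (Z_in − Z_s)/(Z_in + Z_s) = (-53.3 + j31.6)/(96.7 + j31.6), |Γ_s| = 0.609
VSWR = (1 + |Γ_s|)/(1 − |Γ_s|)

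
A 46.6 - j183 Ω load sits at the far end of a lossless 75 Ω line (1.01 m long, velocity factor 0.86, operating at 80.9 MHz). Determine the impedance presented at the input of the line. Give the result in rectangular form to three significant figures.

λ = v/f = 0.86·c / 80.9 MHz = 3.19 m
βl = 2π·l/λ = 2π × 0.317 = 114°
tan(βl) = tan(114°) = -2.24
Z_in = Z_0·(Z_L + jZ_0·tanβl)/(Z_0 + jZ_L·tanβl)
     = 75·(46.6 − j351)/(-336 − j105)

Z_in ≈ 12.8 + j74.5 Ω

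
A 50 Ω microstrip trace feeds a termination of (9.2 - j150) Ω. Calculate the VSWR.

Γ = (Z_L − Z_0)/(Z_L + Z_0) = (-40.8 − j150)/(59.2 − j150)
|Γ| = 155/161 = 0.964
VSWR = (1 + |Γ|)/(1 − |Γ|) = 1.96/0.036

VSWR ≈ 54.5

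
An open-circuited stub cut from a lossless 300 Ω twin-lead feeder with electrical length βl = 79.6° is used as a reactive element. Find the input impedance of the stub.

tan(βl) = 5.45
For an open-circuited stub, Z_in = −jZ_0·cot(βl) = −jZ_0/tan(βl)

Z_in ≈ −j55.1 Ω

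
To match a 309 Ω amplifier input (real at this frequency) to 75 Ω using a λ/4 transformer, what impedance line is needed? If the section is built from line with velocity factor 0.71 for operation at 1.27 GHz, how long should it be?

Z_qwt = √(Z_0·R_L) = √(75 × 309) = √23180
λ = 0.71·c/f = 0.168 m, so l = λ/4 = 0.0419 m

Z_qwt ≈ 152 Ω; length ≈ 4.19 cm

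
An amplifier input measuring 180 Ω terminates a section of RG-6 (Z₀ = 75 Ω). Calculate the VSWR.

Γ = (180 − 75)/(180 + 75) = 0.412
VSWR = (1 + 0.412)/(1 − 0.412)

VSWR ≈ 2.4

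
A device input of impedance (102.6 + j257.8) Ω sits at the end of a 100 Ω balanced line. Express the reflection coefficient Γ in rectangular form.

Γ ≈ 0.623 + j0.48

Γ = (Z_L − Z_0)/(Z_L + Z_0) = (2.6 + j257.8)/(202.6 + j257.8)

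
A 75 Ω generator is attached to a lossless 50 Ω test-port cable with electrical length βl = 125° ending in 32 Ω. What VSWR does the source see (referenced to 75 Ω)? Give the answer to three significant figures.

tan(βl) = -1.43
Z_in = Z_0·(Z_L + jZ_0·tanβl)/(Z_0 + jZ_L·tanβl) = 53 − j23 Ω
Γ_s = (Z_in − Z_s)/(Z_in + Z_s) = (-22 − j23)/(128 − j23), |Γ_s| = 0.245
VSWR = (1 + |Γ_s|)/(1 − |Γ_s|)

VSWR ≈ 1.65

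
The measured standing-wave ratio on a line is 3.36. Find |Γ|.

|Γ| ≈ 0.541

|Γ| = (S − 1)/(S + 1) = (3.36 − 1)/(3.36 + 1) = 2.36/4.36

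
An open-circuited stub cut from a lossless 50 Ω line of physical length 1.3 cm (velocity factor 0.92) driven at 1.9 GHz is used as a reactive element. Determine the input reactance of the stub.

X_in ≈ -79.3 Ω (capacitive)

λ = v/f = 0.92·c / 1.9 GHz = 0.145 m
βl = 2π·l/λ = 2π × 0.0895 = 32.2°
tan(βl) = 0.63
For an open-circuited stub, Z_in = −jZ_0·cot(βl) = −jZ_0/tan(βl)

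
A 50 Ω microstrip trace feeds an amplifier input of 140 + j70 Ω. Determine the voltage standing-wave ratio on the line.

VSWR ≈ 3.58

Γ = (Z_L − Z_0)/(Z_L + Z_0) = (90 + j70)/(190 + j70)
|Γ| = 114/202 = 0.563
VSWR = (1 + |Γ|)/(1 − |Γ|) = 1.56/0.437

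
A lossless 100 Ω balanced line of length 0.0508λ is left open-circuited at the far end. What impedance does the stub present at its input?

Z_in ≈ −j303 Ω

βl = 2π × 0.0508 = 18.3°
tan(βl) = 0.33
For an open-circuited stub, Z_in = −jZ_0·cot(βl) = −jZ_0/tan(βl)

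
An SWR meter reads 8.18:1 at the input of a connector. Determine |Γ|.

|Γ| ≈ 0.782

|Γ| = (S − 1)/(S + 1) = (8.18 − 1)/(8.18 + 1) = 7.18/9.18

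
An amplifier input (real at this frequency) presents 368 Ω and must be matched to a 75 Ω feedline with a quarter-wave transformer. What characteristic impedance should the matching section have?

Z_qwt ≈ 166 Ω

Z_qwt = √(Z_0·R_L) = √(75 × 368) = √27600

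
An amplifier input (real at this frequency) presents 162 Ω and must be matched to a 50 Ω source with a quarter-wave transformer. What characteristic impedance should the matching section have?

Z_qwt ≈ 90 Ω

Z_qwt = √(Z_0·R_L) = √(50 × 162) = √8100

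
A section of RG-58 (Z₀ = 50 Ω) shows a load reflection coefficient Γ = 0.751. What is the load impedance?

Z_L = Z_0·(1 + Γ)/(1 − Γ) = 50·(1.75)/(0.249)

Z_L ≈ 352 Ω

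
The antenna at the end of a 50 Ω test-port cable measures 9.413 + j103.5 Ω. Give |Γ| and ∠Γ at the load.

Γ ≈ 0.932 ∠ 51.3°

Γ = (Z_L − Z_0)/(Z_L + Z_0) = (-40.59 + j103.5)/(59.41 + j103.5)
|Γ| = 111/119 = 0.932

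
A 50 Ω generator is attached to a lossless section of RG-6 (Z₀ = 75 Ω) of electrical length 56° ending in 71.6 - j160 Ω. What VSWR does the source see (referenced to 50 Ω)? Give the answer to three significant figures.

tan(βl) = 1.48
Z_in = Z_0·(Z_L + jZ_0·tanβl)/(Z_0 + jZ_L·tanβl) = 11.8 − j15.8 Ω
Γ_s = (Z_in − Z_s)/(Z_in + Z_s) = (-38.2 − j15.8)/(61.8 − j15.8), |Γ_s| = 0.647
VSWR = (1 + |Γ_s|)/(1 − |Γ_s|)

VSWR ≈ 4.66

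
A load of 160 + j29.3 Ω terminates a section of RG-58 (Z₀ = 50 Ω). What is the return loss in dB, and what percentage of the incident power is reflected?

RL ≈ 5.4 dB; 28.8% of incident power reflected

Γ = (110 + j29.3)/(210 + j29.3), |Γ| = 0.537
RL = −20·log₁₀(0.537) = 5.4 dB
P_refl/P_inc = |Γ|² = 0.288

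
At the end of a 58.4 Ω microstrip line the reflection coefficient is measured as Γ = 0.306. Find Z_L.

Z_L ≈ 110 Ω

Z_L = Z_0·(1 + Γ)/(1 − Γ) = 58.4·(1.31)/(0.694)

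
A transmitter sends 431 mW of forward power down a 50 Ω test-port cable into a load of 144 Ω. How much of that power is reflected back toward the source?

P_reflected ≈ 101 mW

Γ = (144 − 50)/(144 + 50) = 0.485
|Γ|² = 0.235
P_refl = |Γ|²·P_inc = 101 mW, P_del = (1 − |Γ|²)·P_inc = 330 mW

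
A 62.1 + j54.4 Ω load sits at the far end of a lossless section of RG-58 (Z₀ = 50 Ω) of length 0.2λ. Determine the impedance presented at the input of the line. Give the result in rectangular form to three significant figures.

Z_in ≈ 32.3 − j36.1 Ω

βl = 2π × 0.2 = 72°
tan(βl) = tan(72°) = 3.08
Z_in = Z_0·(Z_L + jZ_0·tanβl)/(Z_0 + jZ_L·tanβl)
     = 50·(62.1 + j208)/(-117 + j191)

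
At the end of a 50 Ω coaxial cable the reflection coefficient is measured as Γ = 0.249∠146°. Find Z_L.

Z_L ≈ 31.8 + j9.44 Ω

Z_L = Z_0·(1 + Γ)/(1 − Γ) = 50·(0.794 + j0.139)/(1.21 − j0.139)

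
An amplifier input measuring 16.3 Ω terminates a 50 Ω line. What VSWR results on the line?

VSWR ≈ 3.07

For a purely resistive load, VSWR = R_L/Z_0 or Z_0/R_L (whichever > 1) = 50/16.3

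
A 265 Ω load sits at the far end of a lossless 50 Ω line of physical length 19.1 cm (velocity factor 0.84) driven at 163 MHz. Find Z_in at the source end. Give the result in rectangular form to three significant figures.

λ = v/f = 0.84·c / 163 MHz = 1.55 m
βl = 2π·l/λ = 2π × 0.124 = 44.5°
tan(βl) = tan(44.5°) = 0.982
Z_in = Z_0·(Z_L + jZ_0·tanβl)/(Z_0 + jZ_L·tanβl)
     = 50·(265 + j49.1)/(50 + j260)

Z_in ≈ 18.5 − j47.4 Ω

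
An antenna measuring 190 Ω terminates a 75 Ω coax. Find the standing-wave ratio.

VSWR ≈ 2.53

Γ = (190 − 75)/(190 + 75) = 0.434
VSWR = (1 + 0.434)/(1 − 0.434)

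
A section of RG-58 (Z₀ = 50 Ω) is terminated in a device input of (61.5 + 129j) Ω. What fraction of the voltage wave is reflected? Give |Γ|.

Γ = (Z_L − Z_0)/(Z_L + Z_0) = (11.5 + j129)/(111.5 + j129)
|Γ| = 130/171

|Γ| ≈ 0.76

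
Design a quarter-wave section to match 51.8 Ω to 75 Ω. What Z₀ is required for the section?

Z_qwt ≈ 62.3 Ω

Z_qwt = √(Z_0·R_L) = √(75 × 51.8) = √3885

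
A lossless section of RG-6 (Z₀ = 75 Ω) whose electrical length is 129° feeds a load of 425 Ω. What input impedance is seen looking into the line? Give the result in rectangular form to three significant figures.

tan(βl) = tan(129°) = -1.23
Z_in = Z_0·(Z_L + jZ_0·tanβl)/(Z_0 + jZ_L·tanβl)
     = 75·(425 − j92.6)/(75 − j525)

Z_in ≈ 21.5 + j57.7 Ω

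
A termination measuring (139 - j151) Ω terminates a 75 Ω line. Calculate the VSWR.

VSWR ≈ 4.35

Γ = (Z_L − Z_0)/(Z_L + Z_0) = (64 − j151)/(214 − j151)
|Γ| = 164/262 = 0.626
VSWR = (1 + |Γ|)/(1 − |Γ|) = 1.63/0.374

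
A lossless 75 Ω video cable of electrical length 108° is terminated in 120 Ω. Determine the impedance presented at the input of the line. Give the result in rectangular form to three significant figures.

tan(βl) = tan(108°) = -3.08
Z_in = Z_0·(Z_L + jZ_0·tanβl)/(Z_0 + jZ_L·tanβl)
     = 75·(120 − j231)/(75 − j369)

Z_in ≈ 49.8 + j14.3 Ω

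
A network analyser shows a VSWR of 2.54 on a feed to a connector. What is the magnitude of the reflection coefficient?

|Γ| = (S − 1)/(S + 1) = (2.54 − 1)/(2.54 + 1) = 1.54/3.54

|Γ| ≈ 0.435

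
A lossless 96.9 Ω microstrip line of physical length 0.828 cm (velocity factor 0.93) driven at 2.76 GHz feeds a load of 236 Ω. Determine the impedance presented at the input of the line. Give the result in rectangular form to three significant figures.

λ = v/f = 0.93·c / 2.76 GHz = 0.101 m
βl = 2π·l/λ = 2π × 0.0819 = 29.5°
tan(βl) = tan(29.5°) = 0.565
Z_in = Z_0·(Z_L + jZ_0·tanβl)/(Z_0 + jZ_L·tanβl)
     = 96.9·(236 + j54.8)/(96.9 + j133)

Z_in ≈ 108 − j93.3 Ω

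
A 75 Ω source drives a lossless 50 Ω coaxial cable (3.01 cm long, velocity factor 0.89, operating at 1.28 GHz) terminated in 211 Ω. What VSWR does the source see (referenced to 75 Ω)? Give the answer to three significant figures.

λ = v/f = 0.89·c / 1.28 GHz = 0.209 m
βl = 2π·l/λ = 2π × 0.144 = 51.9°
tan(βl) = 1.28
Z_in = Z_0·(Z_L + jZ_0·tanβl)/(Z_0 + jZ_L·tanβl) = 18.5 − j35.7 Ω
Γ_s = (Z_in − Z_s)/(Z_in + Z_s) = (-56.5 − j35.7)/(93.5 − j35.7), |Γ_s| = 0.668
VSWR = (1 + |Γ_s|)/(1 − |Γ_s|)

VSWR ≈ 5.03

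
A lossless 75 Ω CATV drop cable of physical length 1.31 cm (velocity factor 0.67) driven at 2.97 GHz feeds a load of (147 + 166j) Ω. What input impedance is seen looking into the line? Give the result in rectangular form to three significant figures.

λ = v/f = 0.67·c / 2.97 GHz = 0.0677 m
βl = 2π·l/λ = 2π × 0.194 = 69.7°
tan(βl) = tan(69.7°) = 2.7
Z_in = Z_0·(Z_L + jZ_0·tanβl)/(Z_0 + jZ_L·tanβl)
     = 75·(147 + j369)/(-373 + j397)

Z_in ≈ 23.1 − j49.5 Ω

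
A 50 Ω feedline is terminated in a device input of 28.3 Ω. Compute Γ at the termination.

Γ = -0.277

Γ = (Z_L − Z_0)/(Z_L + Z_0) = (28.3 − 50)/(28.3 + 50) = -21.7/78.3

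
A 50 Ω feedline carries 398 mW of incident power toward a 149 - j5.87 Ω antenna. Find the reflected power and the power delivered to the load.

|Γ| = |(99 − j5.87)/(199 − j5.87)| = 0.498
|Γ|² = 0.248
P_refl = |Γ|²·P_inc = 98.8 mW, P_del = (1 − |Γ|²)·P_inc = 299 mW

P_reflected ≈ 98.8 mW; P_delivered ≈ 299 mW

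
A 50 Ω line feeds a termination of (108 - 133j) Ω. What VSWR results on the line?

Γ = (Z_L − Z_0)/(Z_L + Z_0) = (58 − j133)/(158 − j133)
|Γ| = 145/207 = 0.703
VSWR = (1 + |Γ|)/(1 − |Γ|) = 1.7/0.297

VSWR ≈ 5.72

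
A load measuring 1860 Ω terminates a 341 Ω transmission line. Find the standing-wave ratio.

VSWR ≈ 5.45

Γ = (1860 − 341)/(1860 + 341) = 0.69
VSWR = (1 + 0.69)/(1 − 0.69)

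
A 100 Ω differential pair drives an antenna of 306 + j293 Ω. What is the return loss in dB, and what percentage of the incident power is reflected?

RL ≈ 2.91 dB; 51.2% of incident power reflected

Γ = (206 + j293)/(406 + j293), |Γ| = 0.715
RL = −20·log₁₀(0.715) = 2.91 dB
P_refl/P_inc = |Γ|² = 0.512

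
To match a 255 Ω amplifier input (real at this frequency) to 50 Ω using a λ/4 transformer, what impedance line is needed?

Z_qwt = √(Z_0·R_L) = √(50 × 255) = √12750

Z_qwt ≈ 113 Ω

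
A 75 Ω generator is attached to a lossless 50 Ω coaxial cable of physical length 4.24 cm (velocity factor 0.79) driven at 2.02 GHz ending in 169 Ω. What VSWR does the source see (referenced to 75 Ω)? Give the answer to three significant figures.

λ = v/f = 0.79·c / 2.02 GHz = 0.117 m
βl = 2π·l/λ = 2π × 0.361 = 130°
tan(βl) = -1.19
Z_in = Z_0·(Z_L + jZ_0·tanβl)/(Z_0 + jZ_L·tanβl) = 23.8 + j36.2 Ω
Γ_s = (Z_in − Z_s)/(Z_in + Z_s) = (-51.2 + j36.2)/(98.8 + j36.2), |Γ_s| = 0.596
VSWR = (1 + |Γ_s|)/(1 − |Γ_s|)

VSWR ≈ 3.95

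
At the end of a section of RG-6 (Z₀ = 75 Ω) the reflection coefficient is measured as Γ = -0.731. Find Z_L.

Z_L = Z_0·(1 + Γ)/(1 − Γ) = 75·(0.269)/(1.73)

Z_L ≈ 11.7 Ω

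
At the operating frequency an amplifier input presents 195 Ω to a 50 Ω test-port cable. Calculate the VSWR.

Γ = (195 − 50)/(195 + 50) = 0.592
VSWR = (1 + 0.592)/(1 − 0.592)

VSWR ≈ 3.9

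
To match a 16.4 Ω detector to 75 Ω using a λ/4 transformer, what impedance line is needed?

Z_qwt ≈ 35.1 Ω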